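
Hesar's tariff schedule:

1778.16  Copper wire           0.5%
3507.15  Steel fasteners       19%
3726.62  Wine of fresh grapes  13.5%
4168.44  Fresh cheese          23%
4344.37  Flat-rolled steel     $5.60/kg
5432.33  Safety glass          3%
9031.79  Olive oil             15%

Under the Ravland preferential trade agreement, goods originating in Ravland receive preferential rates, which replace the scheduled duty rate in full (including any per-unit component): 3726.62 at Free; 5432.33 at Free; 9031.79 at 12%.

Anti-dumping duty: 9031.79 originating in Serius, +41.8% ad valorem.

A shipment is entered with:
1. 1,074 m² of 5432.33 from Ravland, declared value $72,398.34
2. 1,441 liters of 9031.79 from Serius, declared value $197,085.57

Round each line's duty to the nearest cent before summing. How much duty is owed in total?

$111,944.60

Line 1 (5432.33, Ravland, 1,074 m², $72,398.34):
Base rate for 5432.33 is 3%.
Origin Ravland qualifies under the Hesar–Ravland agreement and 5432.33 is covered: preferential rate Free applies instead.
Duty = $72,398.34 × 0% = $0.00.
Line 2 (9031.79, Serius, 1,441 liters, $197,085.57):
Base rate for 9031.79 is 15%.
9031.79 has an FTA preferential rate, but origin Serius is not Ravland; base rate stands.
Additional duty on 9031.79 from Serius: +41.8%. Applied ad valorem rate: 15% + 41.8% = 56.8%.
Duty = $197,085.57 × 56.8% = $111,944.60.
Total = $0.00 + $111,944.60 = $111,944.60.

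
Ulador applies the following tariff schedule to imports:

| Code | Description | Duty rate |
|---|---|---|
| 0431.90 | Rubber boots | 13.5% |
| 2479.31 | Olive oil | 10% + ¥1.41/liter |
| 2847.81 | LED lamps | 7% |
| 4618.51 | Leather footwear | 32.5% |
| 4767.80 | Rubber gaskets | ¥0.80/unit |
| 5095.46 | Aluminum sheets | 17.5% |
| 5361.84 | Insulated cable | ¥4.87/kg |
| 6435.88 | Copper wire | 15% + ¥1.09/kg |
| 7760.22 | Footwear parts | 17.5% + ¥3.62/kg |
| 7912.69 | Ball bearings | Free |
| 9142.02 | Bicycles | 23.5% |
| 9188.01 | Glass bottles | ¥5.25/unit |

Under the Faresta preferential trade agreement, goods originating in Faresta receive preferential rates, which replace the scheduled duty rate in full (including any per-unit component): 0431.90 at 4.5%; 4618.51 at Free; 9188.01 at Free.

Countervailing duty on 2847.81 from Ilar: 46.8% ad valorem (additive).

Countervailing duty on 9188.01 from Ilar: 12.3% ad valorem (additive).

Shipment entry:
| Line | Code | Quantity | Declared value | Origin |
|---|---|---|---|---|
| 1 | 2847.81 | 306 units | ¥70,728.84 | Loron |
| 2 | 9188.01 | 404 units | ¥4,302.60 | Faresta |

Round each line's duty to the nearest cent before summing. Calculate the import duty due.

¥4,951.02

Line 1 (2847.81, Loron, 306 units, ¥70,728.84):
Base rate for 2847.81 is 7%.
The additional-duty order on 2847.81 targets Ilar, not Loron; it does not apply.
Duty = ¥70,728.84 × 7% = ¥4,951.02.
Line 2 (9188.01, Faresta, 404 units, ¥4,302.60):
Base rate for 9188.01 is ¥5.25/unit.
Origin Faresta qualifies under the Ulador–Faresta agreement and 9188.01 is covered: preferential rate Free applies instead.
The additional-duty order on 9188.01 targets Ilar, not Faresta; it does not apply.
Duty = ¥4,302.60 × 0% = ¥0.00.
Total = ¥4,951.02 + ¥0.00 = ¥4,951.02.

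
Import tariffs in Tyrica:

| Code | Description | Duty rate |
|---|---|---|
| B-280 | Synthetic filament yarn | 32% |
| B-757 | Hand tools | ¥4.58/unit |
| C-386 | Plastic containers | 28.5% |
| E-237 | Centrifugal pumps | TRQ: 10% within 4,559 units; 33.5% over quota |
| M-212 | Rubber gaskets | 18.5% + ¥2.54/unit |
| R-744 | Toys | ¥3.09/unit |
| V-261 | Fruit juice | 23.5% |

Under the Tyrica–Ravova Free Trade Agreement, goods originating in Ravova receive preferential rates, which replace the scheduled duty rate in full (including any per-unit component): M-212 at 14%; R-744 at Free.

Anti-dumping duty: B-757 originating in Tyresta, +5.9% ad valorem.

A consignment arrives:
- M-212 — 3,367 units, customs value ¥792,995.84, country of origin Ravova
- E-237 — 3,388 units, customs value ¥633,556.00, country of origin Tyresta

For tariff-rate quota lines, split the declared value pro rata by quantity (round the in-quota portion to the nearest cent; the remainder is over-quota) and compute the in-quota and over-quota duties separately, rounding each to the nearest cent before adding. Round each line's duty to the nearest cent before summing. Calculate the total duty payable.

Line 1 (M-212, Ravova, 3,367 units, ¥792,995.84):
Base rate for M-212 is 18.5% + ¥2.54/unit.
Origin Ravova qualifies under the Tyrica–Ravova agreement and M-212 is covered: preferential rate 14% applies instead.
Duty = ¥792,995.84 × 14% = ¥111,019.42.
Line 2 (E-237, Tyresta, 3,388 units, ¥633,556.00):
Code E-237 is under a tariff-rate quota (threshold 4,559 units). Quantity 3,388 units is within the quota, so the in-quota rate 10% applies to the full value.
Duty = ¥633,556.00 × 10% = ¥63,355.60.
Total = ¥111,019.42 + ¥63,355.60 = ¥174,375.02.

¥174,375.02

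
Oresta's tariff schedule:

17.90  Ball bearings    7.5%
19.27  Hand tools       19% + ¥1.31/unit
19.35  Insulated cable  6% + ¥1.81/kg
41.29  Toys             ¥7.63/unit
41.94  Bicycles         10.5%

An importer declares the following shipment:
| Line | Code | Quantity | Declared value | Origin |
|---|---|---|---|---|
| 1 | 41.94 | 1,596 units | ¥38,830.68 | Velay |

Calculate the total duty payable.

¥4,077.22

Line 1 (41.94, Velay, 1,596 units, ¥38,830.68):
Base rate for 41.94 is 10.5%.
Duty = ¥38,830.68 × 10.5% = ¥4,077.22.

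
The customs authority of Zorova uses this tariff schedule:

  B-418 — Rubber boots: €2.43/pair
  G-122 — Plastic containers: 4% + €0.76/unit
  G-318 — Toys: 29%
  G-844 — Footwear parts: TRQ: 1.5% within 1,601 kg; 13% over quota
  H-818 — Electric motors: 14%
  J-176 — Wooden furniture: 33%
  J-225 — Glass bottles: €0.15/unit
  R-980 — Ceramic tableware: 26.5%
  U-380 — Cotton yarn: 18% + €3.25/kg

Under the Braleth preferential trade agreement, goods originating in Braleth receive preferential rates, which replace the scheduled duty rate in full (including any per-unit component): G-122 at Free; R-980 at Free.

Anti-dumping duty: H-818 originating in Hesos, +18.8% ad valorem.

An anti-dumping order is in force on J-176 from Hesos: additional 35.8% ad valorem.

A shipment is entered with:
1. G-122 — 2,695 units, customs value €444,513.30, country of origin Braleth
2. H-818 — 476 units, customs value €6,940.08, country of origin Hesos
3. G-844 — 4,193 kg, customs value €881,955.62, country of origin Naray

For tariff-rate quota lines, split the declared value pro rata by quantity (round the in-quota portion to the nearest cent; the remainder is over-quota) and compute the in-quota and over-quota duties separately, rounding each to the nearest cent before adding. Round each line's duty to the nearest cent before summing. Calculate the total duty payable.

€78,203.84

Line 1 (G-122, Braleth, 2,695 units, €444,513.30):
Base rate for G-122 is 4% + €0.76/unit.
Origin Braleth qualifies under the Zorova–Braleth agreement and G-122 is covered: preferential rate Free applies instead.
Duty = €444,513.30 × 0% = €0.00.
Line 2 (H-818, Hesos, 476 units, €6,940.08):
Base rate for H-818 is 14%.
Additional duty on H-818 from Hesos: +18.8%. Applied ad valorem rate: 14% + 18.8% = 32.8%.
Duty = €6,940.08 × 32.8% = €2,276.35.
Line 3 (G-844, Naray, 4,193 kg, €881,955.62):
Code G-844 is under a tariff-rate quota (threshold 1,601 kg). In-quota: 1,601 kg at 1.5%; over-quota: 2,592 kg at 13%.
Pro-rata value split: in-quota = €881,955.62 × 1,601/4,193 = €336,754.34; over-quota = €881,955.62 − €336,754.34 = €545,201.28.
In-quota duty = €336,754.34 × 1.5% = €5,051.32. Over-quota duty = €545,201.28 × 13% = €70,876.17.
Line duty = €5,051.32 + €70,876.17 = €75,927.49.
Total = €0.00 + €2,276.35 + €75,927.49 = €78,203.84.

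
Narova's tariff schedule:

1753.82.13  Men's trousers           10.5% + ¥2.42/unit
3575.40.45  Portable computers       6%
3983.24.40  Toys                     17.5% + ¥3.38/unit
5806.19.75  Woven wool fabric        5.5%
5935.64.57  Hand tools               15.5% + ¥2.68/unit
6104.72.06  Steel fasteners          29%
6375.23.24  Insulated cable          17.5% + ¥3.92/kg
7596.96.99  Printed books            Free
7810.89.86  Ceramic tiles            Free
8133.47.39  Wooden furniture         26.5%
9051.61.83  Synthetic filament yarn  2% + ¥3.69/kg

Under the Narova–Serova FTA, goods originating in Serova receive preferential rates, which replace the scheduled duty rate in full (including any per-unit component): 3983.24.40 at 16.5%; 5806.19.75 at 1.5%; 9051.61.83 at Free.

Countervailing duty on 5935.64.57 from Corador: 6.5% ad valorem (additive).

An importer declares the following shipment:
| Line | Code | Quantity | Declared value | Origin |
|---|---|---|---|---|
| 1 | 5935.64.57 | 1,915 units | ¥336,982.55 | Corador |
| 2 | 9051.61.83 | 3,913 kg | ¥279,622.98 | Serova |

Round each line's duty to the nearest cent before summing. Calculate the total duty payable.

Line 1 (5935.64.57, Corador, 1,915 units, ¥336,982.55):
Base rate for 5935.64.57 is 15.5% + ¥2.68/unit.
Additional duty on 5935.64.57 from Corador: +6.5%. Applied ad valorem rate: 15.5% + 6.5% = 22%.
Duty = ¥336,982.55 × 22% + 1,915 × ¥2.68 = ¥79,268.36.
Line 2 (9051.61.83, Serova, 3,913 kg, ¥279,622.98):
Base rate for 9051.61.83 is 2% + ¥3.69/kg.
Origin Serova qualifies under the Narova–Serova agreement and 9051.61.83 is covered: preferential rate Free applies instead.
Duty = ¥279,622.98 × 0% = ¥0.00.
Total = ¥79,268.36 + ¥0.00 = ¥79,268.36.

¥79,268.36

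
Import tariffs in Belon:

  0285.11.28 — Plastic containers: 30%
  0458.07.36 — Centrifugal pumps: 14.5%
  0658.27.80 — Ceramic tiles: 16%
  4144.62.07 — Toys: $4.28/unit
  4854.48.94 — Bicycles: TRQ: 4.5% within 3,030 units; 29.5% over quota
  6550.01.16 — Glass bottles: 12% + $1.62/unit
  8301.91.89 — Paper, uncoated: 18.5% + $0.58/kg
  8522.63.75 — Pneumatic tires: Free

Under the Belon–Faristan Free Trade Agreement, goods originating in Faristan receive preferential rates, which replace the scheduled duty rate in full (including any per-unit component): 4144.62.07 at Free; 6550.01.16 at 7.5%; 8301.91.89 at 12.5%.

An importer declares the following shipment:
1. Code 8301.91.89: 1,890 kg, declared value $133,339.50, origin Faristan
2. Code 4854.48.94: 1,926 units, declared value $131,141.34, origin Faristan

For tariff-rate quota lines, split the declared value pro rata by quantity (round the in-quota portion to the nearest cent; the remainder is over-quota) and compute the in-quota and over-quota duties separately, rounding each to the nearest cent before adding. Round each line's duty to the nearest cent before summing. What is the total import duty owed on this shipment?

Line 1 (8301.91.89, Faristan, 1,890 kg, $133,339.50):
Base rate for 8301.91.89 is 18.5% + $0.58/kg.
Origin Faristan qualifies under the Belon–Faristan agreement and 8301.91.89 is covered: preferential rate 12.5% applies instead.
Duty = $133,339.50 × 12.5% = $16,667.44.
Line 2 (4854.48.94, Faristan, 1,926 units, $131,141.34):
Code 4854.48.94 is under a tariff-rate quota (threshold 3,030 units). Quantity 1,926 units is within the quota, so the in-quota rate 4.5% applies to the full value.
Duty = $131,141.34 × 4.5% = $5,901.36.
Total = $16,667.44 + $5,901.36 = $22,568.80.

$22,568.80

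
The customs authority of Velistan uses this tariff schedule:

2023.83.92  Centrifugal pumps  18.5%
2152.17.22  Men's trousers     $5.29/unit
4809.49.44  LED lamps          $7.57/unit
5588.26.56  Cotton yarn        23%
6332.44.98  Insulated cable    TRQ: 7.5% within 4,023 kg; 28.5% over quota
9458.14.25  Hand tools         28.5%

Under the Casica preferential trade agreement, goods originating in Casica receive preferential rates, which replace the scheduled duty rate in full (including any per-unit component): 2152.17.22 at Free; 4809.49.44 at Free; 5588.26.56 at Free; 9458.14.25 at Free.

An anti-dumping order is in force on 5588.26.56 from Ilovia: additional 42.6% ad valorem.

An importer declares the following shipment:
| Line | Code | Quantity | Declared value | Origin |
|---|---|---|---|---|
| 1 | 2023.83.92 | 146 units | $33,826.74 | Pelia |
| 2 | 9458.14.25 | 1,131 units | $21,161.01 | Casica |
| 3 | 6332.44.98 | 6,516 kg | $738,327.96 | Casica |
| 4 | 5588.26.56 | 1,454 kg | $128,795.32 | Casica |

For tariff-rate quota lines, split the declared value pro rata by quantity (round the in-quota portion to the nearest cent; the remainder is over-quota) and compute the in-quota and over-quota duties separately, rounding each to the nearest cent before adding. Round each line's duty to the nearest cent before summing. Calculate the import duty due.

$120,953.73

Line 1 (2023.83.92, Pelia, 146 units, $33,826.74):
Base rate for 2023.83.92 is 18.5%.
Duty = $33,826.74 × 18.5% = $6,257.95.
Line 2 (9458.14.25, Casica, 1,131 units, $21,161.01):
Base rate for 9458.14.25 is 28.5%.
Origin Casica qualifies under the Velistan–Casica agreement and 9458.14.25 is covered: preferential rate Free applies instead.
Duty = $21,161.01 × 0% = $0.00.
Line 3 (6332.44.98, Casica, 6,516 kg, $738,327.96):
Code 6332.44.98 is under a tariff-rate quota (threshold 4,023 kg). In-quota: 4,023 kg at 7.5%; over-quota: 2,493 kg at 28.5%.
Pro-rata value split: in-quota = $738,327.96 × 4,023/6,516 = $455,846.13; over-quota = $738,327.96 − $455,846.13 = $282,481.83.
In-quota duty = $455,846.13 × 7.5% = $34,188.46. Over-quota duty = $282,481.83 × 28.5% = $80,507.32.
Line duty = $34,188.46 + $80,507.32 = $114,695.78.
Line 4 (5588.26.56, Casica, 1,454 kg, $128,795.32):
Base rate for 5588.26.56 is 23%.
Origin Casica qualifies under the Velistan–Casica agreement and 5588.26.56 is covered: preferential rate Free applies instead.
The additional-duty order on 5588.26.56 targets Ilovia, not Casica; it does not apply.
Duty = $128,795.32 × 0% = $0.00.
Total = $6,257.95 + $0.00 + $114,695.78 + $0.00 = $120,953.73.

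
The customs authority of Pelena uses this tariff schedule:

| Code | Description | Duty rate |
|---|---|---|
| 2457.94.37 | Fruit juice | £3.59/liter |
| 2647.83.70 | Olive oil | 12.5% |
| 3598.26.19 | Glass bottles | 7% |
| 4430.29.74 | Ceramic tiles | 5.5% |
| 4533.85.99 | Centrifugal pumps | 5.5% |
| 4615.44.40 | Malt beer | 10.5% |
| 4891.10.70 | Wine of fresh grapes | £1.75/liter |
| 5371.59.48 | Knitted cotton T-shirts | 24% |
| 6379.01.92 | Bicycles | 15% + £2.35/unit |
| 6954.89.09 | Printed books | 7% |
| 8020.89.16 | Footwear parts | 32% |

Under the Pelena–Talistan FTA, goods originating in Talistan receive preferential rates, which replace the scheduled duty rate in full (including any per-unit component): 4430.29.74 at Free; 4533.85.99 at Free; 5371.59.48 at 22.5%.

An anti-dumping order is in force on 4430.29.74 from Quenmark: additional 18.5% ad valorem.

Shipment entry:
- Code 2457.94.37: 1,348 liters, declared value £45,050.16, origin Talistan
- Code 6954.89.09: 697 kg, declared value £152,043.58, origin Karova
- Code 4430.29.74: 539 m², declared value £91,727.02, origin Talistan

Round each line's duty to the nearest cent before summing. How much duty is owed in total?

£15,482.37

Line 1 (2457.94.37, Talistan, 1,348 liters, £45,050.16):
Base rate for 2457.94.37 is £3.59/liter.
Origin Talistan is the FTA partner but 2457.94.37 is not on the preference list; base rate stands.
Duty = 1,348 × £3.59 = £4,839.32.
Line 2 (6954.89.09, Karova, 697 kg, £152,043.58):
Base rate for 6954.89.09 is 7%.
Duty = £152,043.58 × 7% = £10,643.05.
Line 3 (4430.29.74, Talistan, 539 m², £91,727.02):
Base rate for 4430.29.74 is 5.5%.
Origin Talistan qualifies under the Pelena–Talistan agreement and 4430.29.74 is covered: preferential rate Free applies instead.
The additional-duty order on 4430.29.74 targets Quenmark, not Talistan; it does not apply.
Duty = £91,727.02 × 0% = £0.00.
Total = £4,839.32 + £10,643.05 + £0.00 = £15,482.37.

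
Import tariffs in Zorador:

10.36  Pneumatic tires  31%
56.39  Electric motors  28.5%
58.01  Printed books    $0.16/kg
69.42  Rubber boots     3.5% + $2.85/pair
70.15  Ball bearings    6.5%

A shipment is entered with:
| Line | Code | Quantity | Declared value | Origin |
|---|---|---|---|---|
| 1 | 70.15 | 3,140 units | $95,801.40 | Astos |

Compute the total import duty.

$6,227.09

Line 1 (70.15, Astos, 3,140 units, $95,801.40):
Base rate for 70.15 is 6.5%.
Duty = $95,801.40 × 6.5% = $6,227.09.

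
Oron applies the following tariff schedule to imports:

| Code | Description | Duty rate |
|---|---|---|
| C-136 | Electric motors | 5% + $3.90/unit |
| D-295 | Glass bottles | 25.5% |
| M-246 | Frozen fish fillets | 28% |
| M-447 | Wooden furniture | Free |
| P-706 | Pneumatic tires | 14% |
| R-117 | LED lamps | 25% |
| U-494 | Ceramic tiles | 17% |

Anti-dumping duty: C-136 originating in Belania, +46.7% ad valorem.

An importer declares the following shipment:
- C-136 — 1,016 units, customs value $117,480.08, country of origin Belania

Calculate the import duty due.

Line 1 (C-136, Belania, 1,016 units, $117,480.08):
Base rate for C-136 is 5% + $3.90/unit.
Additional duty on C-136 from Belania: +46.7%. Applied ad valorem rate: 5% + 46.7% = 51.7%.
Duty = $117,480.08 × 51.7% + 1,016 × $3.90 = $64,699.60.

$64,699.60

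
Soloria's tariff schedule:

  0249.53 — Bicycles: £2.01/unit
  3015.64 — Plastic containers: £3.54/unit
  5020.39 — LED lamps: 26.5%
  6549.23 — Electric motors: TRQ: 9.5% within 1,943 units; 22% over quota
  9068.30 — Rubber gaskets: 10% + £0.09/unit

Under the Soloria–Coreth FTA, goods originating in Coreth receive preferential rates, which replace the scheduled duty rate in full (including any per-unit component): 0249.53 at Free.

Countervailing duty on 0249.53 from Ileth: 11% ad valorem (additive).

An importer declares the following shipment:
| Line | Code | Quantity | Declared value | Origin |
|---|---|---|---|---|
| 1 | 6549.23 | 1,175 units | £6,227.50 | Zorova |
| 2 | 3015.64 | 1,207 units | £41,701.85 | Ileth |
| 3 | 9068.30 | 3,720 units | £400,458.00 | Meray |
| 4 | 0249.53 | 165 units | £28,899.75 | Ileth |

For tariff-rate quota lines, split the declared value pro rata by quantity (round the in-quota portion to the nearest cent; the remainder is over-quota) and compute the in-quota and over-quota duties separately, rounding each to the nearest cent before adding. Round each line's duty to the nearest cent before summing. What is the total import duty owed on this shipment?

Line 1 (6549.23, Zorova, 1,175 units, £6,227.50):
Code 6549.23 is under a tariff-rate quota (threshold 1,943 units). Quantity 1,175 units is within the quota, so the in-quota rate 9.5% applies to the full value.
Duty = £6,227.50 × 9.5% = £591.61.
Line 2 (3015.64, Ileth, 1,207 units, £41,701.85):
Base rate for 3015.64 is £3.54/unit.
Duty = 1,207 × £3.54 = £4,272.78.
Line 3 (9068.30, Meray, 3,720 units, £400,458.00):
Base rate for 9068.30 is 10% + £0.09/unit.
Duty = £400,458.00 × 10% + 3,720 × £0.09 = £40,380.60.
Line 4 (0249.53, Ileth, 165 units, £28,899.75):
Base rate for 0249.53 is £2.01/unit.
0249.53 has an FTA preferential rate, but origin Ileth is not Coreth; base rate stands.
Additional duty on 0249.53 from Ileth: +11% ad valorem. Applied ad valorem rate = 11%.
Duty = £28,899.75 × 11% + 165 × £2.01 = £3,510.62.
Total = £591.61 + £4,272.78 + £40,380.60 + £3,510.62 = £48,755.61.

£48,755.61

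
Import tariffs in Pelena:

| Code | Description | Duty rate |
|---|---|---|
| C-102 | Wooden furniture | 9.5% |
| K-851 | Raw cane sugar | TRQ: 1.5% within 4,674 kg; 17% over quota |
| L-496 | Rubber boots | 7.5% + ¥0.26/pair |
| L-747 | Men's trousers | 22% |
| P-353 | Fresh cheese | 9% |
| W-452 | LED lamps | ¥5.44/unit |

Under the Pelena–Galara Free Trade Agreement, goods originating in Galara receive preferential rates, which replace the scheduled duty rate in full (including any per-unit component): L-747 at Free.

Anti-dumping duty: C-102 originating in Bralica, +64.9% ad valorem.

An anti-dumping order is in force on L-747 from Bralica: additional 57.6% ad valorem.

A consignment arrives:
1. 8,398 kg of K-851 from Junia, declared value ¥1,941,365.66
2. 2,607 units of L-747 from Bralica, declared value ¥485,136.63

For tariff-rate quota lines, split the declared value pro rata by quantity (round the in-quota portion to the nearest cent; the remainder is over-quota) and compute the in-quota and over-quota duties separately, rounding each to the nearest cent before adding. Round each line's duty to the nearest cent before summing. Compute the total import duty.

Line 1 (K-851, Junia, 8,398 kg, ¥1,941,365.66):
Code K-851 is under a tariff-rate quota (threshold 4,674 kg). In-quota: 4,674 kg at 1.5%; over-quota: 3,724 kg at 17%.
Pro-rata value split: in-quota = ¥1,941,365.66 × 4,674/8,398 = ¥1,080,488.58; over-quota = ¥1,941,365.66 − ¥1,080,488.58 = ¥860,877.08.
In-quota duty = ¥1,080,488.58 × 1.5% = ¥16,207.33. Over-quota duty = ¥860,877.08 × 17% = ¥146,349.10.
Line duty = ¥16,207.33 + ¥146,349.10 = ¥162,556.43.
Line 2 (L-747, Bralica, 2,607 units, ¥485,136.63):
Base rate for L-747 is 22%.
L-747 has an FTA preferential rate, but origin Bralica is not Galara; base rate stands.
Additional duty on L-747 from Bralica: +57.6%. Applied ad valorem rate: 22% + 57.6% = 79.6%.
Duty = ¥485,136.63 × 79.6% = ¥386,168.76.
Total = ¥162,556.43 + ¥386,168.76 = ¥548,725.19.

¥548,725.19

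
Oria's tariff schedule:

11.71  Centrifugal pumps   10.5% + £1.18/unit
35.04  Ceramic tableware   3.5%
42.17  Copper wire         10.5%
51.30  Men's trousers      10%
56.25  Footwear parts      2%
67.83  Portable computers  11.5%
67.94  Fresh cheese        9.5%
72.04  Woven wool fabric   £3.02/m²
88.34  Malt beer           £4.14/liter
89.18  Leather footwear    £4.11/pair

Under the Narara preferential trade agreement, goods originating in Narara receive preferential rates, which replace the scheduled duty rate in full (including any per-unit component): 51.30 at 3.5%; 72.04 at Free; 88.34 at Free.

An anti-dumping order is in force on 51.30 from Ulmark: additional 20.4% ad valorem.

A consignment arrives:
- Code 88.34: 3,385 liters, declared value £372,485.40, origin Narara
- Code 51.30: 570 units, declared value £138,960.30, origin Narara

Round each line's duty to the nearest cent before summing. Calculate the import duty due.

£4,863.61

Line 1 (88.34, Narara, 3,385 liters, £372,485.40):
Base rate for 88.34 is £4.14/liter.
Origin Narara qualifies under the Oria–Narara agreement and 88.34 is covered: preferential rate Free applies instead.
Duty = £372,485.40 × 0% = £0.00.
Line 2 (51.30, Narara, 570 units, £138,960.30):
Base rate for 51.30 is 10%.
Origin Narara qualifies under the Oria–Narara agreement and 51.30 is covered: preferential rate 3.5% applies instead.
The additional-duty order on 51.30 targets Ulmark, not Narara; it does not apply.
Duty = £138,960.30 × 3.5% = £4,863.61.
Total = £0.00 + £4,863.61 = £4,863.61.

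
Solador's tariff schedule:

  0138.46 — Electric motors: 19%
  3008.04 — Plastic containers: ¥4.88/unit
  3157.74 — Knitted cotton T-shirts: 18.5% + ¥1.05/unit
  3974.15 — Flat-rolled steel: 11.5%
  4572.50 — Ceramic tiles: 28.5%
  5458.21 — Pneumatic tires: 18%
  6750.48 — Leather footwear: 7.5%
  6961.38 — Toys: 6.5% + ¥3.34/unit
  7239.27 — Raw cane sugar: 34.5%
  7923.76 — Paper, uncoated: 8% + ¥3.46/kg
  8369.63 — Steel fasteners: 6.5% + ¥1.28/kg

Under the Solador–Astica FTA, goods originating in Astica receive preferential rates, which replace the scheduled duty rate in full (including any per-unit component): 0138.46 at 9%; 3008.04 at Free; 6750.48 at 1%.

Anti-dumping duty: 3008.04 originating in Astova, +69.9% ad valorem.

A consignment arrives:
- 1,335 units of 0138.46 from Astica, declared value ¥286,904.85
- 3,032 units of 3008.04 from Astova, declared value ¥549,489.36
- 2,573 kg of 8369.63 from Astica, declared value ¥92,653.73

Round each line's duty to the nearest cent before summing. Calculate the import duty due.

Line 1 (0138.46, Astica, 1,335 units, ¥286,904.85):
Base rate for 0138.46 is 19%.
Origin Astica qualifies under the Solador–Astica agreement and 0138.46 is covered: preferential rate 9% applies instead.
Duty = ¥286,904.85 × 9% = ¥25,821.44.
Line 2 (3008.04, Astova, 3,032 units, ¥549,489.36):
Base rate for 3008.04 is ¥4.88/unit.
3008.04 has an FTA preferential rate, but origin Astova is not Astica; base rate stands.
Additional duty on 3008.04 from Astova: +69.9% ad valorem. Applied ad valorem rate = 69.9%.
Duty = ¥549,489.36 × 69.9% + 3,032 × ¥4.88 = ¥398,889.22.
Line 3 (8369.63, Astica, 2,573 kg, ¥92,653.73):
Base rate for 8369.63 is 6.5% + ¥1.28/kg.
Origin Astica is the FTA partner but 8369.63 is not on the preference list; base rate stands.
Duty = ¥92,653.73 × 6.5% + 2,573 × ¥1.28 = ¥9,315.93.
Total = ¥25,821.44 + ¥398,889.22 + ¥9,315.93 = ¥434,026.59.

¥434,026.59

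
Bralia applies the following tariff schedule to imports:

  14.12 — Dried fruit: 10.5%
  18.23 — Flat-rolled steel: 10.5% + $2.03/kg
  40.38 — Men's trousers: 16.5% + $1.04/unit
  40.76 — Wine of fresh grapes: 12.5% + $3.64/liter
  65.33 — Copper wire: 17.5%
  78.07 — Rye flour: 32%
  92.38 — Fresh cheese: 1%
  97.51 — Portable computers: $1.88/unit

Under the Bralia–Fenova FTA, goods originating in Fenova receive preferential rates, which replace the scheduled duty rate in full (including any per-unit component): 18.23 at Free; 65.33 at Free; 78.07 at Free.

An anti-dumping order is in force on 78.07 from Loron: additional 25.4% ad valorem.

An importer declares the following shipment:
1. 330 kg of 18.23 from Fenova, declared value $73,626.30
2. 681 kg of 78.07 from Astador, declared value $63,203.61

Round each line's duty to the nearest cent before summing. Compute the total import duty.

Line 1 (18.23, Fenova, 330 kg, $73,626.30):
Base rate for 18.23 is 10.5% + $2.03/kg.
Origin Fenova qualifies under the Bralia–Fenova agreement and 18.23 is covered: preferential rate Free applies instead.
Duty = $73,626.30 × 0% = $0.00.
Line 2 (78.07, Astador, 681 kg, $63,203.61):
Base rate for 78.07 is 32%.
78.07 has an FTA preferential rate, but origin Astador is not Fenova; base rate stands.
The additional-duty order on 78.07 targets Loron, not Astador; it does not apply.
Duty = $63,203.61 × 32% = $20,225.16.
Total = $0.00 + $20,225.16 = $20,225.16.

$20,225.16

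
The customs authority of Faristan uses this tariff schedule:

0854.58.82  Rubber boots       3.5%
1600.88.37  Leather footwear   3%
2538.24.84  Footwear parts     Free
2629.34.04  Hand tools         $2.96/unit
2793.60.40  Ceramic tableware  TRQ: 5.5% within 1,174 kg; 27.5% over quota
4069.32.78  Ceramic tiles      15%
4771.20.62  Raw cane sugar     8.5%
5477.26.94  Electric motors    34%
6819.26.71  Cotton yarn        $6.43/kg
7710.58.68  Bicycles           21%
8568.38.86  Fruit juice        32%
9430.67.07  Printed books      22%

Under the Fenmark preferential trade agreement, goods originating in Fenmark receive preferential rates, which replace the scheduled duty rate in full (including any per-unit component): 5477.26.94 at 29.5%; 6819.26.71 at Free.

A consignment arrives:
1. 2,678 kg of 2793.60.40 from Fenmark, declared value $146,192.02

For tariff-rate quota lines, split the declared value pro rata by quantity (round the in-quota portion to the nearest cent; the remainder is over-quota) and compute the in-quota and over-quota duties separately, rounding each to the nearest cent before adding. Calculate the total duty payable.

Line 1 (2793.60.40, Fenmark, 2,678 kg, $146,192.02):
Code 2793.60.40 is under a tariff-rate quota (threshold 1,174 kg). In-quota: 1,174 kg at 5.5%; over-quota: 1,504 kg at 27.5%.
Pro-rata value split: in-quota = $146,192.02 × 1,174/2,678 = $64,088.66; over-quota = $146,192.02 − $64,088.66 = $82,103.36.
In-quota duty = $64,088.66 × 5.5% = $3,524.88. Over-quota duty = $82,103.36 × 27.5% = $22,578.42.
Line duty = $3,524.88 + $22,578.42 = $26,103.30.

$26,103.30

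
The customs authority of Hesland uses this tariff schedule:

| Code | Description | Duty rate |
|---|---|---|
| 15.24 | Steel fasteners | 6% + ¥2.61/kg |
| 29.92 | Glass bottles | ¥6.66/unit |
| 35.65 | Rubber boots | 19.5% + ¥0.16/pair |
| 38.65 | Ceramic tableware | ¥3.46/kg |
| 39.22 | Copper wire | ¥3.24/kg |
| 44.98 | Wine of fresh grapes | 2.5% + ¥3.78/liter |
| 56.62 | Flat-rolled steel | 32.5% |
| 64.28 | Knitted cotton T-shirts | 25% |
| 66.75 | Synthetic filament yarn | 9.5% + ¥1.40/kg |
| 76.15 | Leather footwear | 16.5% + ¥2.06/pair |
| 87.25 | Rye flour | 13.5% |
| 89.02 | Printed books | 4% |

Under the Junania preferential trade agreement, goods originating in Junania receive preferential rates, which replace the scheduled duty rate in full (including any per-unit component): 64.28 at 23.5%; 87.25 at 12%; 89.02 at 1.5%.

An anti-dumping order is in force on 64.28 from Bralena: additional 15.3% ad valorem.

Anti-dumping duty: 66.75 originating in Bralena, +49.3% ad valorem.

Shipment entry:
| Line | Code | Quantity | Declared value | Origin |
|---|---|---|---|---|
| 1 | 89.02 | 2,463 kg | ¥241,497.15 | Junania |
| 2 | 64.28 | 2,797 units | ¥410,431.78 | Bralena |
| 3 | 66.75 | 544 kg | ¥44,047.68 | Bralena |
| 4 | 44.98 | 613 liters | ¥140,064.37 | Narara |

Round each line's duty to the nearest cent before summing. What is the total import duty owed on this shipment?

¥201,506.86

Line 1 (89.02, Junania, 2,463 kg, ¥241,497.15):
Base rate for 89.02 is 4%.
Origin Junania qualifies under the Hesland–Junania agreement and 89.02 is covered: preferential rate 1.5% applies instead.
Duty = ¥241,497.15 × 1.5% = ¥3,622.46.
Line 2 (64.28, Bralena, 2,797 units, ¥410,431.78):
Base rate for 64.28 is 25%.
64.28 has an FTA preferential rate, but origin Bralena is not Junania; base rate stands.
Additional duty on 64.28 from Bralena: +15.3%. Applied ad valorem rate: 25% + 15.3% = 40.3%.
Duty = ¥410,431.78 × 40.3% = ¥165,404.01.
Line 3 (66.75, Bralena, 544 kg, ¥44,047.68):
Base rate for 66.75 is 9.5% + ¥1.40/kg.
Additional duty on 66.75 from Bralena: +49.3%. Applied ad valorem rate: 9.5% + 49.3% = 58.8%.
Duty = ¥44,047.68 × 58.8% + 544 × ¥1.40 = ¥26,661.64.
Line 4 (44.98, Narara, 613 liters, ¥140,064.37):
Base rate for 44.98 is 2.5% + ¥3.78/liter.
Duty = ¥140,064.37 × 2.5% + 613 × ¥3.78 = ¥5,818.75.
Total = ¥3,622.46 + ¥165,404.01 + ¥26,661.64 + ¥5,818.75 = ¥201,506.86.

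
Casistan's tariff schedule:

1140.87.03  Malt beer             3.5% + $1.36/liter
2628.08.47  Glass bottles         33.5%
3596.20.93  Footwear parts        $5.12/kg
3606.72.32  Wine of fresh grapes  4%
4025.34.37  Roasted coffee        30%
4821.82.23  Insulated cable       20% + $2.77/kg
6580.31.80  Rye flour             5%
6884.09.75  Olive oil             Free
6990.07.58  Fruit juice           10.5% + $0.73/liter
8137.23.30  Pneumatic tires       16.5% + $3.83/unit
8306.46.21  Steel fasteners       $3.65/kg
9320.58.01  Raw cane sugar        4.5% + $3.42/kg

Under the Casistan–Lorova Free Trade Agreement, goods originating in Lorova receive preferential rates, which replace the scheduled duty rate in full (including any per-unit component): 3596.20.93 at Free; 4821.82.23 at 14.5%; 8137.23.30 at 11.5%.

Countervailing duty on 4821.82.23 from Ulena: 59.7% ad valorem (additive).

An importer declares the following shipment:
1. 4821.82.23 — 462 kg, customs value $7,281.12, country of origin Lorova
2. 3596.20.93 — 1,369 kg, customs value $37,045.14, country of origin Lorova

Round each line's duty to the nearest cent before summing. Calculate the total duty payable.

$1,055.76

Line 1 (4821.82.23, Lorova, 462 kg, $7,281.12):
Base rate for 4821.82.23 is 20% + $2.77/kg.
Origin Lorova qualifies under the Casistan–Lorova agreement and 4821.82.23 is covered: preferential rate 14.5% applies instead.
The additional-duty order on 4821.82.23 targets Ulena, not Lorova; it does not apply.
Duty = $7,281.12 × 14.5% = $1,055.76.
Line 2 (3596.20.93, Lorova, 1,369 kg, $37,045.14):
Base rate for 3596.20.93 is $5.12/kg.
Origin Lorova qualifies under the Casistan–Lorova agreement and 3596.20.93 is covered: preferential rate Free applies instead.
Duty = $37,045.14 × 0% = $0.00.
Total = $1,055.76 + $0.00 = $1,055.76.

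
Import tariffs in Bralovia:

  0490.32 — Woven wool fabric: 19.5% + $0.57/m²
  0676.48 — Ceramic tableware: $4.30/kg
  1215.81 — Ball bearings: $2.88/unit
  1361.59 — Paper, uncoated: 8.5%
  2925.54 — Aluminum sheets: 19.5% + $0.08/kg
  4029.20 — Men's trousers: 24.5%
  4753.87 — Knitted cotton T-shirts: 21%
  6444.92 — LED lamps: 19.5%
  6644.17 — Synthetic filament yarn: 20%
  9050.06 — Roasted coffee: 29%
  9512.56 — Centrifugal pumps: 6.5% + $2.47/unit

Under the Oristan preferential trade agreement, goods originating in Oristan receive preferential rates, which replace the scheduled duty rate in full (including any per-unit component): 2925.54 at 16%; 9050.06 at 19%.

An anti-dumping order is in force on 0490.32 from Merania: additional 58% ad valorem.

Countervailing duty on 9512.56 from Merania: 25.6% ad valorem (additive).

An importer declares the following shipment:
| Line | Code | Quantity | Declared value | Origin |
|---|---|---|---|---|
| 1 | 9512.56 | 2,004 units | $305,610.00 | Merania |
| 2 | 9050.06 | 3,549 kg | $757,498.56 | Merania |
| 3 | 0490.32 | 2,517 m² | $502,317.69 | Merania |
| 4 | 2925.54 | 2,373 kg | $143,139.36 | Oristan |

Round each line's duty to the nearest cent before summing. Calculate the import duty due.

$736,358.47

Line 1 (9512.56, Merania, 2,004 units, $305,610.00):
Base rate for 9512.56 is 6.5% + $2.47/unit.
Additional duty on 9512.56 from Merania: +25.6%. Applied ad valorem rate: 6.5% + 25.6% = 32.1%.
Duty = $305,610.00 × 32.1% + 2,004 × $2.47 = $103,050.69.
Line 2 (9050.06, Merania, 3,549 kg, $757,498.56):
Base rate for 9050.06 is 29%.
9050.06 has an FTA preferential rate, but origin Merania is not Oristan; base rate stands.
Duty = $757,498.56 × 29% = $219,674.58.
Line 3 (0490.32, Merania, 2,517 m², $502,317.69):
Base rate for 0490.32 is 19.5% + $0.57/m².
Additional duty on 0490.32 from Merania: +58%. Applied ad valorem rate: 19.5% + 58% = 77.5%.
Duty = $502,317.69 × 77.5% + 2,517 × $0.57 = $390,730.90.
Line 4 (2925.54, Oristan, 2,373 kg, $143,139.36):
Base rate for 2925.54 is 19.5% + $0.08/kg.
Origin Oristan qualifies under the Bralovia–Oristan agreement and 2925.54 is covered: preferential rate 16% applies instead.
Duty = $143,139.36 × 16% = $22,902.30.
Total = $103,050.69 + $219,674.58 + $390,730.90 + $22,902.30 = $736,358.47.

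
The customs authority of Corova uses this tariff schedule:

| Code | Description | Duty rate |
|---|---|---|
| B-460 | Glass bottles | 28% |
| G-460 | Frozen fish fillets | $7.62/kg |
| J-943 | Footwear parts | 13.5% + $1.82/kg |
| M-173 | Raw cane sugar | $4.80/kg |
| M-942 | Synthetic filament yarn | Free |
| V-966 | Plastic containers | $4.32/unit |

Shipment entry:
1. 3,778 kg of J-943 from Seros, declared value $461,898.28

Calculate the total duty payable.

Line 1 (J-943, Seros, 3,778 kg, $461,898.28):
Base rate for J-943 is 13.5% + $1.82/kg.
Duty = $461,898.28 × 13.5% + 3,778 × $1.82 = $69,232.23.

$69,232.23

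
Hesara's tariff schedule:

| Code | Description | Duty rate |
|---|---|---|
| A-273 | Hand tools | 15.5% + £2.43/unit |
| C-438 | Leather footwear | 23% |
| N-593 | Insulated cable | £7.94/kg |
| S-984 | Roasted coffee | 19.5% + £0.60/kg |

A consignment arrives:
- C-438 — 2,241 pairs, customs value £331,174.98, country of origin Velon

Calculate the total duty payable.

Line 1 (C-438, Velon, 2,241 pairs, £331,174.98):
Base rate for C-438 is 23%.
Duty = £331,174.98 × 23% = £76,170.25.

£76,170.25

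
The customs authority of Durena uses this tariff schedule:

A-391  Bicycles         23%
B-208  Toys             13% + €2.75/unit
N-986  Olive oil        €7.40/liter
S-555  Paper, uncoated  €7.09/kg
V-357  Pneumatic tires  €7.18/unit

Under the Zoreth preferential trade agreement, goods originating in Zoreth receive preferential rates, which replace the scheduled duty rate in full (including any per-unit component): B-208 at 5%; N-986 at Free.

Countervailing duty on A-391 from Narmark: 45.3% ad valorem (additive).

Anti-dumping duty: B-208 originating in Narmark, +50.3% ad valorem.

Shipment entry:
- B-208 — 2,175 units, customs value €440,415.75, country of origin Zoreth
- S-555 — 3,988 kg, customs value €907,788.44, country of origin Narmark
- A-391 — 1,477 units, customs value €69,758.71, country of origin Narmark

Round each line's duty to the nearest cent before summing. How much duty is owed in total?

Line 1 (B-208, Zoreth, 2,175 units, €440,415.75):
Base rate for B-208 is 13% + €2.75/unit.
Origin Zoreth qualifies under the Durena–Zoreth agreement and B-208 is covered: preferential rate 5% applies instead.
The additional-duty order on B-208 targets Narmark, not Zoreth; it does not apply.
Duty = €440,415.75 × 5% = €22,020.79.
Line 2 (S-555, Narmark, 3,988 kg, €907,788.44):
Base rate for S-555 is €7.09/kg.
Duty = 3,988 × €7.09 = €28,274.92.
Line 3 (A-391, Narmark, 1,477 units, €69,758.71):
Base rate for A-391 is 23%.
Additional duty on A-391 from Narmark: +45.3%. Applied ad valorem rate: 23% + 45.3% = 68.3%.
Duty = €69,758.71 × 68.3% = €47,645.20.
Total = €22,020.79 + €28,274.92 + €47,645.20 = €97,940.91.

€97,940.91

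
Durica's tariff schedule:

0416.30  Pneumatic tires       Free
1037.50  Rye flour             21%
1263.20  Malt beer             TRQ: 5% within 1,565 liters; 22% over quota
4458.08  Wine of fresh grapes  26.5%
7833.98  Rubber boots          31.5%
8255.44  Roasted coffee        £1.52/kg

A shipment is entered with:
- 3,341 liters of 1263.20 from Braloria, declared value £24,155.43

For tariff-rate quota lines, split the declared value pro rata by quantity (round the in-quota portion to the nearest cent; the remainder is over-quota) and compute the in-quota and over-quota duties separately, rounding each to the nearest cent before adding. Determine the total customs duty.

£3,390.66

Line 1 (1263.20, Braloria, 3,341 liters, £24,155.43):
Code 1263.20 is under a tariff-rate quota (threshold 1,565 liters). In-quota: 1,565 liters at 5%; over-quota: 1,776 liters at 22%.
Pro-rata value split: in-quota = £24,155.43 × 1,565/3,341 = £11,314.95; over-quota = £24,155.43 − £11,314.95 = £12,840.48.
In-quota duty = £11,314.95 × 5% = £565.75. Over-quota duty = £12,840.48 × 22% = £2,824.91.
Line duty = £565.75 + £2,824.91 = £3,390.66.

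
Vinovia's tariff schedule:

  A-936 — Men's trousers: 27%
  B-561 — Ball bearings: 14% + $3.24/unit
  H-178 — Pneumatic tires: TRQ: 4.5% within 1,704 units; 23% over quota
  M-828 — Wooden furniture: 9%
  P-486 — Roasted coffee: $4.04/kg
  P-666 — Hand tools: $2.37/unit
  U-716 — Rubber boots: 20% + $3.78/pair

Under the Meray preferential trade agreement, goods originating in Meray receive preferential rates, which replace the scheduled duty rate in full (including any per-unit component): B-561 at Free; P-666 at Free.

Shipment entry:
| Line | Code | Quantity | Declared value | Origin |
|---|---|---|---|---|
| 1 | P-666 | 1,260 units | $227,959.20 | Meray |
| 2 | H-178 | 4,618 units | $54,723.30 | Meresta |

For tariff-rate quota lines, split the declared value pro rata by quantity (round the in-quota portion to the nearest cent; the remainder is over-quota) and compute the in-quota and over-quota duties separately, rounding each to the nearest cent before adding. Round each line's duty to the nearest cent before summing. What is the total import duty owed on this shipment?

Line 1 (P-666, Meray, 1,260 units, $227,959.20):
Base rate for P-666 is $2.37/unit.
Origin Meray qualifies under the Vinovia–Meray agreement and P-666 is covered: preferential rate Free applies instead.
Duty = $227,959.20 × 0% = $0.00.
Line 2 (H-178, Meresta, 4,618 units, $54,723.30):
Code H-178 is under a tariff-rate quota (threshold 1,704 units). In-quota: 1,704 units at 4.5%; over-quota: 2,914 units at 23%.
Pro-rata value split: in-quota = $54,723.30 × 1,704/4,618 = $20,192.40; over-quota = $54,723.30 − $20,192.40 = $34,530.90.
In-quota duty = $20,192.40 × 4.5% = $908.66. Over-quota duty = $34,530.90 × 23% = $7,942.11.
Line duty = $908.66 + $7,942.11 = $8,850.77.
Total = $0.00 + $8,850.77 = $8,850.77.

$8,850.77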